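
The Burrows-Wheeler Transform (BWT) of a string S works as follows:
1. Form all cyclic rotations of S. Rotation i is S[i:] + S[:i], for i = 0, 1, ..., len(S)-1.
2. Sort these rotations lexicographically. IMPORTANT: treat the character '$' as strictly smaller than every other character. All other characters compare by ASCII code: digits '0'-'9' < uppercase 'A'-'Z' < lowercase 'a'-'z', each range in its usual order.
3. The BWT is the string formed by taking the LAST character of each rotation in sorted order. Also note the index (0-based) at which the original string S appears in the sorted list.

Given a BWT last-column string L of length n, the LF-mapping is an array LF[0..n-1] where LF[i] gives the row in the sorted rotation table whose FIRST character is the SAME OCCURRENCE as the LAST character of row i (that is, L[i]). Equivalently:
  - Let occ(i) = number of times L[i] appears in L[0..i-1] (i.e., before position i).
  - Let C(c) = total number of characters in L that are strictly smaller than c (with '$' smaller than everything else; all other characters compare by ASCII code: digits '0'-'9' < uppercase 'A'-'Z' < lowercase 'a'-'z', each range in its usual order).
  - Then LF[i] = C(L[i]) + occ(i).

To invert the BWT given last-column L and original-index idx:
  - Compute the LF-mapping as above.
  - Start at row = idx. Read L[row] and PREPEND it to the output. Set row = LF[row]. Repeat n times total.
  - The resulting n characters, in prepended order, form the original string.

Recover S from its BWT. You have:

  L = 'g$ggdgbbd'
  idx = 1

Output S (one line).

Answer: bgbgddgg$

Derivation:
LF mapping: 5 0 6 7 3 8 1 2 4
Walk LF starting at row 1, prepending L[row]:
  step 1: row=1, L[1]='$', prepend. Next row=LF[1]=0
  step 2: row=0, L[0]='g', prepend. Next row=LF[0]=5
  step 3: row=5, L[5]='g', prepend. Next row=LF[5]=8
  step 4: row=8, L[8]='d', prepend. Next row=LF[8]=4
  step 5: row=4, L[4]='d', prepend. Next row=LF[4]=3
  step 6: row=3, L[3]='g', prepend. Next row=LF[3]=7
  step 7: row=7, L[7]='b', prepend. Next row=LF[7]=2
  step 8: row=2, L[2]='g', prepend. Next row=LF[2]=6
  step 9: row=6, L[6]='b', prepend. Next row=LF[6]=1
Reversed output: bgbgddgg$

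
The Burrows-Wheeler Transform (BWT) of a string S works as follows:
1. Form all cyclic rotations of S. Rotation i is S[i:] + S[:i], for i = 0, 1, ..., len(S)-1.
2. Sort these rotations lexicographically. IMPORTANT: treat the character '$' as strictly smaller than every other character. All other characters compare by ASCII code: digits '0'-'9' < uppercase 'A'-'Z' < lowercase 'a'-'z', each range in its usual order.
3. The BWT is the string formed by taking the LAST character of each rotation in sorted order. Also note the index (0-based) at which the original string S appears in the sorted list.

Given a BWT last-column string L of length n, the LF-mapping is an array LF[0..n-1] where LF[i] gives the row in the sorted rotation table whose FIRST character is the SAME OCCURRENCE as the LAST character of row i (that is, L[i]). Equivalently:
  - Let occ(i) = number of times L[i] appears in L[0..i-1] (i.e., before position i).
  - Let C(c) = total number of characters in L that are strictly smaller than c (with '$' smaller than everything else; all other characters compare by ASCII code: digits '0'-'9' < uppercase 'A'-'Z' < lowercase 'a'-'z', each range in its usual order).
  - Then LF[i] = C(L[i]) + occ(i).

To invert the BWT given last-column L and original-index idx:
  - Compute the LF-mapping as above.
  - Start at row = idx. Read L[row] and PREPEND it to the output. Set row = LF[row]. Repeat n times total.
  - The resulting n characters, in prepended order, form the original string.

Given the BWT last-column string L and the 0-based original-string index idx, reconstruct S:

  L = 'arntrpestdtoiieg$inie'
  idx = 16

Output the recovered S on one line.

Answer: repetitiondisintegra$

Derivation:
LF mapping: 1 15 11 18 16 14 3 17 19 2 20 13 7 8 4 6 0 9 12 10 5
Walk LF starting at row 16, prepending L[row]:
  step 1: row=16, L[16]='$', prepend. Next row=LF[16]=0
  step 2: row=0, L[0]='a', prepend. Next row=LF[0]=1
  step 3: row=1, L[1]='r', prepend. Next row=LF[1]=15
  step 4: row=15, L[15]='g', prepend. Next row=LF[15]=6
  step 5: row=6, L[6]='e', prepend. Next row=LF[6]=3
  step 6: row=3, L[3]='t', prepend. Next row=LF[3]=18
  step 7: row=18, L[18]='n', prepend. Next row=LF[18]=12
  step 8: row=12, L[12]='i', prepend. Next row=LF[12]=7
  step 9: row=7, L[7]='s', prepend. Next row=LF[7]=17
  step 10: row=17, L[17]='i', prepend. Next row=LF[17]=9
  step 11: row=9, L[9]='d', prepend. Next row=LF[9]=2
  step 12: row=2, L[2]='n', prepend. Next row=LF[2]=11
  step 13: row=11, L[11]='o', prepend. Next row=LF[11]=13
  step 14: row=13, L[13]='i', prepend. Next row=LF[13]=8
  step 15: row=8, L[8]='t', prepend. Next row=LF[8]=19
  step 16: row=19, L[19]='i', prepend. Next row=LF[19]=10
  step 17: row=10, L[10]='t', prepend. Next row=LF[10]=20
  step 18: row=20, L[20]='e', prepend. Next row=LF[20]=5
  step 19: row=5, L[5]='p', prepend. Next row=LF[5]=14
  step 20: row=14, L[14]='e', prepend. Next row=LF[14]=4
  step 21: row=4, L[4]='r', prepend. Next row=LF[4]=16
Reversed output: repetitiondisintegra$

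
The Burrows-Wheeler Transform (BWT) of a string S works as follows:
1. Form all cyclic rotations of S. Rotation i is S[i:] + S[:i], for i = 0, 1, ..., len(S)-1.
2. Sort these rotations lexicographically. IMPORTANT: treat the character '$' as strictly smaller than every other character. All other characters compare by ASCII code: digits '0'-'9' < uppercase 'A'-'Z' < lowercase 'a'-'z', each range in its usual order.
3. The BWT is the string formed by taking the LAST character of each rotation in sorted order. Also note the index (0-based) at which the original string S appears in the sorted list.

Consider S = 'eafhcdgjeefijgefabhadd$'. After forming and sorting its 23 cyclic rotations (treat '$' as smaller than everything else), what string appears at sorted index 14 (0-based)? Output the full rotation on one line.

All 23 rotations (rotation i = S[i:]+S[:i]):
  rot[0] = eafhcdgjeefijgefabhadd$
  rot[1] = afhcdgjeefijgefabhadd$e
  rot[2] = fhcdgjeefijgefabhadd$ea
  rot[3] = hcdgjeefijgefabhadd$eaf
  rot[4] = cdgjeefijgefabhadd$eafh
  rot[5] = dgjeefijgefabhadd$eafhc
  rot[6] = gjeefijgefabhadd$eafhcd
  rot[7] = jeefijgefabhadd$eafhcdg
  rot[8] = eefijgefabhadd$eafhcdgj
  rot[9] = efijgefabhadd$eafhcdgje
  rot[10] = fijgefabhadd$eafhcdgjee
  rot[11] = ijgefabhadd$eafhcdgjeef
  rot[12] = jgefabhadd$eafhcdgjeefi
  rot[13] = gefabhadd$eafhcdgjeefij
  rot[14] = efabhadd$eafhcdgjeefijg
  rot[15] = fabhadd$eafhcdgjeefijge
  rot[16] = abhadd$eafhcdgjeefijgef
  rot[17] = bhadd$eafhcdgjeefijgefa
  rot[18] = hadd$eafhcdgjeefijgefab
  rot[19] = add$eafhcdgjeefijgefabh
  rot[20] = dd$eafhcdgjeefijgefabha
  rot[21] = d$eafhcdgjeefijgefabhad
  rot[22] = $eafhcdgjeefijgefabhadd
Sorted (with $ < everything):
  sorted[0] = $eafhcdgjeefijgefabhadd
  sorted[1] = abhadd$eafhcdgjeefijgef
  sorted[2] = add$eafhcdgjeefijgefabh
  sorted[3] = afhcdgjeefijgefabhadd$e
  sorted[4] = bhadd$eafhcdgjeefijgefa
  sorted[5] = cdgjeefijgefabhadd$eafh
  sorted[6] = d$eafhcdgjeefijgefabhad
  sorted[7] = dd$eafhcdgjeefijgefabha
  sorted[8] = dgjeefijgefabhadd$eafhc
  sorted[9] = eafhcdgjeefijgefabhadd$
  sorted[10] = eefijgefabhadd$eafhcdgj
  sorted[11] = efabhadd$eafhcdgjeefijg
  sorted[12] = efijgefabhadd$eafhcdgje
  sorted[13] = fabhadd$eafhcdgjeefijge
  sorted[14] = fhcdgjeefijgefabhadd$ea
  sorted[15] = fijgefabhadd$eafhcdgjee
  sorted[16] = gefabhadd$eafhcdgjeefij
  sorted[17] = gjeefijgefabhadd$eafhcd
  sorted[18] = hadd$eafhcdgjeefijgefab
  sorted[19] = hcdgjeefijgefabhadd$eaf
  sorted[20] = ijgefabhadd$eafhcdgjeef
  sorted[21] = jeefijgefabhadd$eafhcdg
  sorted[22] = jgefabhadd$eafhcdgjeefi
sorted[14] = fhcdgjeefijgefabhadd$ea

Answer: fhcdgjeefijgefabhadd$ea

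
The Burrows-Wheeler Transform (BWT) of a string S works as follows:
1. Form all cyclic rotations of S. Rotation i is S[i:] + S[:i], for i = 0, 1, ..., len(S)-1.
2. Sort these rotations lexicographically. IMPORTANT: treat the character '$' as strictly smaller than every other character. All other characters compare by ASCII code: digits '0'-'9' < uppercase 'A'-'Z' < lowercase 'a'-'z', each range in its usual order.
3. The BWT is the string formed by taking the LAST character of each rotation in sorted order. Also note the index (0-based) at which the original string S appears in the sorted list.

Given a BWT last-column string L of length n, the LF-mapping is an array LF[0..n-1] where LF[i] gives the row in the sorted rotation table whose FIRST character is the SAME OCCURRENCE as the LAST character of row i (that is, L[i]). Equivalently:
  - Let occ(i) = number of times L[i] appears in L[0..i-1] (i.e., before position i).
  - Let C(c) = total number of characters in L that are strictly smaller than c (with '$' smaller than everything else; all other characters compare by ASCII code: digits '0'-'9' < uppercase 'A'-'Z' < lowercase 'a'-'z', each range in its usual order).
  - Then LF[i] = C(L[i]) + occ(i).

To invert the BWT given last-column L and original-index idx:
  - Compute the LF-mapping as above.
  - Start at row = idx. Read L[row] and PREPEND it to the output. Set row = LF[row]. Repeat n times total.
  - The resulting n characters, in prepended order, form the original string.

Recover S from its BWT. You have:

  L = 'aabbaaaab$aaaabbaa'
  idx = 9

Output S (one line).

Answer: aabbaabbaaaaaabaa$

Derivation:
LF mapping: 1 2 13 14 3 4 5 6 15 0 7 8 9 10 16 17 11 12
Walk LF starting at row 9, prepending L[row]:
  step 1: row=9, L[9]='$', prepend. Next row=LF[9]=0
  step 2: row=0, L[0]='a', prepend. Next row=LF[0]=1
  step 3: row=1, L[1]='a', prepend. Next row=LF[1]=2
  step 4: row=2, L[2]='b', prepend. Next row=LF[2]=13
  step 5: row=13, L[13]='a', prepend. Next row=LF[13]=10
  step 6: row=10, L[10]='a', prepend. Next row=LF[10]=7
  step 7: row=7, L[7]='a', prepend. Next row=LF[7]=6
  step 8: row=6, L[6]='a', prepend. Next row=LF[6]=5
  step 9: row=5, L[5]='a', prepend. Next row=LF[5]=4
  step 10: row=4, L[4]='a', prepend. Next row=LF[4]=3
  step 11: row=3, L[3]='b', prepend. Next row=LF[3]=14
  step 12: row=14, L[14]='b', prepend. Next row=LF[14]=16
  step 13: row=16, L[16]='a', prepend. Next row=LF[16]=11
  step 14: row=11, L[11]='a', prepend. Next row=LF[11]=8
  step 15: row=8, L[8]='b', prepend. Next row=LF[8]=15
  step 16: row=15, L[15]='b', prepend. Next row=LF[15]=17
  step 17: row=17, L[17]='a', prepend. Next row=LF[17]=12
  step 18: row=12, L[12]='a', prepend. Next row=LF[12]=9
Reversed output: aabbaabbaaaaaabaa$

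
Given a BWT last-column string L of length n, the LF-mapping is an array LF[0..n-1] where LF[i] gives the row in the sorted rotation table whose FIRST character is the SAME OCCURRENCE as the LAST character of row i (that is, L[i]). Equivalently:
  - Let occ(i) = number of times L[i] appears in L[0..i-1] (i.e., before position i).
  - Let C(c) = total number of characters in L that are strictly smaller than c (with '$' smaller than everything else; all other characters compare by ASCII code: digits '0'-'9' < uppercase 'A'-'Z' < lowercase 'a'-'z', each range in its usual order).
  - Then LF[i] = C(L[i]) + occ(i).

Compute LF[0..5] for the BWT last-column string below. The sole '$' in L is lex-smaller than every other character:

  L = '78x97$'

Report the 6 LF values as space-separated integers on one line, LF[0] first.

Answer: 1 3 5 4 2 0

Derivation:
Char counts: '$':1, '7':2, '8':1, '9':1, 'x':1
C (first-col start): C('$')=0, C('7')=1, C('8')=3, C('9')=4, C('x')=5
L[0]='7': occ=0, LF[0]=C('7')+0=1+0=1
L[1]='8': occ=0, LF[1]=C('8')+0=3+0=3
L[2]='x': occ=0, LF[2]=C('x')+0=5+0=5
L[3]='9': occ=0, LF[3]=C('9')+0=4+0=4
L[4]='7': occ=1, LF[4]=C('7')+1=1+1=2
L[5]='$': occ=0, LF[5]=C('$')+0=0+0=0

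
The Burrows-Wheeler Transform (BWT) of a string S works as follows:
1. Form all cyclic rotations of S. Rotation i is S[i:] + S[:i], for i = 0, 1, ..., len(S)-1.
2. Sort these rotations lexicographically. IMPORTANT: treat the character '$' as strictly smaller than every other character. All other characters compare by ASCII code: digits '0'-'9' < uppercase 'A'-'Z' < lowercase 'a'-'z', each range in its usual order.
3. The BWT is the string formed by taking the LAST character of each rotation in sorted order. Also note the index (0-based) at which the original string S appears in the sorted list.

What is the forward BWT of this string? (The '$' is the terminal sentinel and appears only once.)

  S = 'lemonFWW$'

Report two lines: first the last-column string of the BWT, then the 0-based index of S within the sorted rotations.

Answer: WnWFl$eom
5

Derivation:
All 9 rotations (rotation i = S[i:]+S[:i]):
  rot[0] = lemonFWW$
  rot[1] = emonFWW$l
  rot[2] = monFWW$le
  rot[3] = onFWW$lem
  rot[4] = nFWW$lemo
  rot[5] = FWW$lemon
  rot[6] = WW$lemonF
  rot[7] = W$lemonFW
  rot[8] = $lemonFWW
Sorted (with $ < everything):
  sorted[0] = $lemonFWW  (last char: 'W')
  sorted[1] = FWW$lemon  (last char: 'n')
  sorted[2] = W$lemonFW  (last char: 'W')
  sorted[3] = WW$lemonF  (last char: 'F')
  sorted[4] = emonFWW$l  (last char: 'l')
  sorted[5] = lemonFWW$  (last char: '$')
  sorted[6] = monFWW$le  (last char: 'e')
  sorted[7] = nFWW$lemo  (last char: 'o')
  sorted[8] = onFWW$lem  (last char: 'm')
Last column: WnWFl$eom
Original string S is at sorted index 5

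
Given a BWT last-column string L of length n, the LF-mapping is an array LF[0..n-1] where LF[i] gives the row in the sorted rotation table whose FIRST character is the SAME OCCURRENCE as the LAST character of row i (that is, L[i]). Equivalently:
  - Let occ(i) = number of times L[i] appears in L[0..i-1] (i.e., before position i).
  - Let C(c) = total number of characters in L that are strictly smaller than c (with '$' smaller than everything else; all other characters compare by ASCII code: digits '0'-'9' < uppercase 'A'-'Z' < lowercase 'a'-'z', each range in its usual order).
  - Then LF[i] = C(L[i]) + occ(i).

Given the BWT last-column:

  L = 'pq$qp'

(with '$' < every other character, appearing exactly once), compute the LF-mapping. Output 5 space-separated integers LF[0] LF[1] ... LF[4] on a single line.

Answer: 1 3 0 4 2

Derivation:
Char counts: '$':1, 'p':2, 'q':2
C (first-col start): C('$')=0, C('p')=1, C('q')=3
L[0]='p': occ=0, LF[0]=C('p')+0=1+0=1
L[1]='q': occ=0, LF[1]=C('q')+0=3+0=3
L[2]='$': occ=0, LF[2]=C('$')+0=0+0=0
L[3]='q': occ=1, LF[3]=C('q')+1=3+1=4
L[4]='p': occ=1, LF[4]=C('p')+1=1+1=2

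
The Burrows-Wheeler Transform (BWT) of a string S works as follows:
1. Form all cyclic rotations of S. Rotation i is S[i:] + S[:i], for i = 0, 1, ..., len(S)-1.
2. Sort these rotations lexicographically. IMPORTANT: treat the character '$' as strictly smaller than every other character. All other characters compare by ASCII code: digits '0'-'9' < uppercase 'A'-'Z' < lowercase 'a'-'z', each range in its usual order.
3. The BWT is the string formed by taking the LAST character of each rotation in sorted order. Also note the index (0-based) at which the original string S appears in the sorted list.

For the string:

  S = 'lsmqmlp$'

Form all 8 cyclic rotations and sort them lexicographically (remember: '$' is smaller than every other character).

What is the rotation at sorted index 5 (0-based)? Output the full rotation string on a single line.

All 8 rotations (rotation i = S[i:]+S[:i]):
  rot[0] = lsmqmlp$
  rot[1] = smqmlp$l
  rot[2] = mqmlp$ls
  rot[3] = qmlp$lsm
  rot[4] = mlp$lsmq
  rot[5] = lp$lsmqm
  rot[6] = p$lsmqml
  rot[7] = $lsmqmlp
Sorted (with $ < everything):
  sorted[0] = $lsmqmlp
  sorted[1] = lp$lsmqm
  sorted[2] = lsmqmlp$
  sorted[3] = mlp$lsmq
  sorted[4] = mqmlp$ls
  sorted[5] = p$lsmqml
  sorted[6] = qmlp$lsm
  sorted[7] = smqmlp$l
sorted[5] = p$lsmqml

Answer: p$lsmqml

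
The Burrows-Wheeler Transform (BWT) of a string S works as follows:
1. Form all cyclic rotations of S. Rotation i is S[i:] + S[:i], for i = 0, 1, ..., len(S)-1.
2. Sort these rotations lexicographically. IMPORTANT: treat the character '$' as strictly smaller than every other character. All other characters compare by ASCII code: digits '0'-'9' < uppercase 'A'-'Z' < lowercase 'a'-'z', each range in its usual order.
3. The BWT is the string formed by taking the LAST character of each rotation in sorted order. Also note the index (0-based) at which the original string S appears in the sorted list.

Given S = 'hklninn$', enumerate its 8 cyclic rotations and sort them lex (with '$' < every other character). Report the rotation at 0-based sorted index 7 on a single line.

All 8 rotations (rotation i = S[i:]+S[:i]):
  rot[0] = hklninn$
  rot[1] = klninn$h
  rot[2] = lninn$hk
  rot[3] = ninn$hkl
  rot[4] = inn$hkln
  rot[5] = nn$hklni
  rot[6] = n$hklnin
  rot[7] = $hklninn
Sorted (with $ < everything):
  sorted[0] = $hklninn
  sorted[1] = hklninn$
  sorted[2] = inn$hkln
  sorted[3] = klninn$h
  sorted[4] = lninn$hk
  sorted[5] = n$hklnin
  sorted[6] = ninn$hkl
  sorted[7] = nn$hklni
sorted[7] = nn$hklni

Answer: nn$hklni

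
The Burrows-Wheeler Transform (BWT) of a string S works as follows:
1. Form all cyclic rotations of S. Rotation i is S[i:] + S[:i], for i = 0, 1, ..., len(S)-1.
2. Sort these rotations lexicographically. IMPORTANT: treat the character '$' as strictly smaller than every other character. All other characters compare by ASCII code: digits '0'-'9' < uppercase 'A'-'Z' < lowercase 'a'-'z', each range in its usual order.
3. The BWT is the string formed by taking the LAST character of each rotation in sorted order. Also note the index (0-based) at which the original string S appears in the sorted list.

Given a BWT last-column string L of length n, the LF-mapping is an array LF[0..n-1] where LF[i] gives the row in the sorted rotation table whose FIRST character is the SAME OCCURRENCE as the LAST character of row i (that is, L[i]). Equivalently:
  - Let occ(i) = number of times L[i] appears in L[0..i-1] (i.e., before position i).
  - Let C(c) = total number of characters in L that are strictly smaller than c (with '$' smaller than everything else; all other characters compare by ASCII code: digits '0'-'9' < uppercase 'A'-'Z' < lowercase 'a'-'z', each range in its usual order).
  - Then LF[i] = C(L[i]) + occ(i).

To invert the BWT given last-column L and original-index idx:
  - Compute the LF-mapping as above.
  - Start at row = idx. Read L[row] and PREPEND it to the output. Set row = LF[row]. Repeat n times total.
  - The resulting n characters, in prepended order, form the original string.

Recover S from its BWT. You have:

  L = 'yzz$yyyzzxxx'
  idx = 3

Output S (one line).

Answer: xzzxzxzyyyy$

Derivation:
LF mapping: 4 8 9 0 5 6 7 10 11 1 2 3
Walk LF starting at row 3, prepending L[row]:
  step 1: row=3, L[3]='$', prepend. Next row=LF[3]=0
  step 2: row=0, L[0]='y', prepend. Next row=LF[0]=4
  step 3: row=4, L[4]='y', prepend. Next row=LF[4]=5
  step 4: row=5, L[5]='y', prepend. Next row=LF[5]=6
  step 5: row=6, L[6]='y', prepend. Next row=LF[6]=7
  step 6: row=7, L[7]='z', prepend. Next row=LF[7]=10
  step 7: row=10, L[10]='x', prepend. Next row=LF[10]=2
  step 8: row=2, L[2]='z', prepend. Next row=LF[2]=9
  step 9: row=9, L[9]='x', prepend. Next row=LF[9]=1
  step 10: row=1, L[1]='z', prepend. Next row=LF[1]=8
  step 11: row=8, L[8]='z', prepend. Next row=LF[8]=11
  step 12: row=11, L[11]='x', prepend. Next row=LF[11]=3
Reversed output: xzzxzxzyyyy$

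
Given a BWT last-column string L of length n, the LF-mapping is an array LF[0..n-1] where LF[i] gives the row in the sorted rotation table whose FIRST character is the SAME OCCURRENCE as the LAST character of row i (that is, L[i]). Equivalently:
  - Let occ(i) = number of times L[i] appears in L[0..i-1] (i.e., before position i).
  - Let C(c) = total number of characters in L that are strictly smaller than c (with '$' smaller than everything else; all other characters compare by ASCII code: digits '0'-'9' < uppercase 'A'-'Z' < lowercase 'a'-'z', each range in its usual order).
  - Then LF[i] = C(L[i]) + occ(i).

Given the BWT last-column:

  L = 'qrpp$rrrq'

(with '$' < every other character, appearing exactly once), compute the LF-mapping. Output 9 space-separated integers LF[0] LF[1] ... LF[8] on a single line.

Char counts: '$':1, 'p':2, 'q':2, 'r':4
C (first-col start): C('$')=0, C('p')=1, C('q')=3, C('r')=5
L[0]='q': occ=0, LF[0]=C('q')+0=3+0=3
L[1]='r': occ=0, LF[1]=C('r')+0=5+0=5
L[2]='p': occ=0, LF[2]=C('p')+0=1+0=1
L[3]='p': occ=1, LF[3]=C('p')+1=1+1=2
L[4]='$': occ=0, LF[4]=C('$')+0=0+0=0
L[5]='r': occ=1, LF[5]=C('r')+1=5+1=6
L[6]='r': occ=2, LF[6]=C('r')+2=5+2=7
L[7]='r': occ=3, LF[7]=C('r')+3=5+3=8
L[8]='q': occ=1, LF[8]=C('q')+1=3+1=4

Answer: 3 5 1 2 0 6 7 8 4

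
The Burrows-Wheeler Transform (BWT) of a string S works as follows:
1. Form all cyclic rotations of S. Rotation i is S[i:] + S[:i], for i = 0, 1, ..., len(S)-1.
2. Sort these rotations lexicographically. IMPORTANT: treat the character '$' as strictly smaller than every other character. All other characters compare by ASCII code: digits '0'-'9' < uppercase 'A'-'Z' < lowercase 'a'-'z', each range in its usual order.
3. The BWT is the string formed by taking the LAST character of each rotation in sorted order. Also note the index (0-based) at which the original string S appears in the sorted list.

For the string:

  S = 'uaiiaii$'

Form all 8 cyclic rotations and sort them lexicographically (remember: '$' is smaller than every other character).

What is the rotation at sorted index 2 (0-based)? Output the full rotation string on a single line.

Answer: aiiaii$u

Derivation:
All 8 rotations (rotation i = S[i:]+S[:i]):
  rot[0] = uaiiaii$
  rot[1] = aiiaii$u
  rot[2] = iiaii$ua
  rot[3] = iaii$uai
  rot[4] = aii$uaii
  rot[5] = ii$uaiia
  rot[6] = i$uaiiai
  rot[7] = $uaiiaii
Sorted (with $ < everything):
  sorted[0] = $uaiiaii
  sorted[1] = aii$uaii
  sorted[2] = aiiaii$u
  sorted[3] = i$uaiiai
  sorted[4] = iaii$uai
  sorted[5] = ii$uaiia
  sorted[6] = iiaii$ua
  sorted[7] = uaiiaii$
sorted[2] = aiiaii$u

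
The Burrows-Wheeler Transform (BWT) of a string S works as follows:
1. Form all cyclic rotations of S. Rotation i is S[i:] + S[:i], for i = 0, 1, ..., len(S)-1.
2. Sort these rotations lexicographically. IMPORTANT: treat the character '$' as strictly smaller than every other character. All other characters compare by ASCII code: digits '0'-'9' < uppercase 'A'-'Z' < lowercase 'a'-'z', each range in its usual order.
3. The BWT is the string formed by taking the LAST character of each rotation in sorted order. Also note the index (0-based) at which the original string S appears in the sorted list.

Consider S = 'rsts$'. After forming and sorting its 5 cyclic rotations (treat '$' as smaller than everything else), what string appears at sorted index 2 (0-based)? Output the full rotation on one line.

Answer: s$rst

Derivation:
All 5 rotations (rotation i = S[i:]+S[:i]):
  rot[0] = rsts$
  rot[1] = sts$r
  rot[2] = ts$rs
  rot[3] = s$rst
  rot[4] = $rsts
Sorted (with $ < everything):
  sorted[0] = $rsts
  sorted[1] = rsts$
  sorted[2] = s$rst
  sorted[3] = sts$r
  sorted[4] = ts$rs
sorted[2] = s$rst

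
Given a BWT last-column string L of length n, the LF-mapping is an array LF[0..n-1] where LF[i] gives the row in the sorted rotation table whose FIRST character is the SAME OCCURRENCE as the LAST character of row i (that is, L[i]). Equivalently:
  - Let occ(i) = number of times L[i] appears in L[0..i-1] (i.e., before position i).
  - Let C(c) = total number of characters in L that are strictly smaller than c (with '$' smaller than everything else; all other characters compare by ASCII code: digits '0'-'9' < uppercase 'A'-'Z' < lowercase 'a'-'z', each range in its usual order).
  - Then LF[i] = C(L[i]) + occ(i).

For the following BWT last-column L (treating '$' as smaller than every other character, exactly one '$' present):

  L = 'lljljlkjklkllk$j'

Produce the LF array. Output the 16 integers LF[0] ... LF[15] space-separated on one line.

Answer: 9 10 1 11 2 12 5 3 6 13 7 14 15 8 0 4

Derivation:
Char counts: '$':1, 'j':4, 'k':4, 'l':7
C (first-col start): C('$')=0, C('j')=1, C('k')=5, C('l')=9
L[0]='l': occ=0, LF[0]=C('l')+0=9+0=9
L[1]='l': occ=1, LF[1]=C('l')+1=9+1=10
L[2]='j': occ=0, LF[2]=C('j')+0=1+0=1
L[3]='l': occ=2, LF[3]=C('l')+2=9+2=11
L[4]='j': occ=1, LF[4]=C('j')+1=1+1=2
L[5]='l': occ=3, LF[5]=C('l')+3=9+3=12
L[6]='k': occ=0, LF[6]=C('k')+0=5+0=5
L[7]='j': occ=2, LF[7]=C('j')+2=1+2=3
L[8]='k': occ=1, LF[8]=C('k')+1=5+1=6
L[9]='l': occ=4, LF[9]=C('l')+4=9+4=13
L[10]='k': occ=2, LF[10]=C('k')+2=5+2=7
L[11]='l': occ=5, LF[11]=C('l')+5=9+5=14
L[12]='l': occ=6, LF[12]=C('l')+6=9+6=15
L[13]='k': occ=3, LF[13]=C('k')+3=5+3=8
L[14]='$': occ=0, LF[14]=C('$')+0=0+0=0
L[15]='j': occ=3, LF[15]=C('j')+3=1+3=4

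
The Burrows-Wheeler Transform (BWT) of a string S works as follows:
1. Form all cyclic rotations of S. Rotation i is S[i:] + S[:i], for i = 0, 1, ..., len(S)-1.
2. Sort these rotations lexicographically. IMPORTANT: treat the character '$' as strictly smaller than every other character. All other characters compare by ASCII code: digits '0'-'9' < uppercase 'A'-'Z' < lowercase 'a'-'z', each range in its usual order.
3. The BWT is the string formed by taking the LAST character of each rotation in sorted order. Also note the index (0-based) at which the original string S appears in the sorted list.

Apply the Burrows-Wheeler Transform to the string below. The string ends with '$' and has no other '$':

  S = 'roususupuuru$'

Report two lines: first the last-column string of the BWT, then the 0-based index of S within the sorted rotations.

All 13 rotations (rotation i = S[i:]+S[:i]):
  rot[0] = roususupuuru$
  rot[1] = oususupuuru$r
  rot[2] = ususupuuru$ro
  rot[3] = susupuuru$rou
  rot[4] = usupuuru$rous
  rot[5] = supuuru$rousu
  rot[6] = upuuru$rousus
  rot[7] = puuru$roususu
  rot[8] = uuru$roususup
  rot[9] = uru$roususupu
  rot[10] = ru$roususupuu
  rot[11] = u$roususupuur
  rot[12] = $roususupuuru
Sorted (with $ < everything):
  sorted[0] = $roususupuuru  (last char: 'u')
  sorted[1] = oususupuuru$r  (last char: 'r')
  sorted[2] = puuru$roususu  (last char: 'u')
  sorted[3] = roususupuuru$  (last char: '$')
  sorted[4] = ru$roususupuu  (last char: 'u')
  sorted[5] = supuuru$rousu  (last char: 'u')
  sorted[6] = susupuuru$rou  (last char: 'u')
  sorted[7] = u$roususupuur  (last char: 'r')
  sorted[8] = upuuru$rousus  (last char: 's')
  sorted[9] = uru$roususupu  (last char: 'u')
  sorted[10] = usupuuru$rous  (last char: 's')
  sorted[11] = ususupuuru$ro  (last char: 'o')
  sorted[12] = uuru$roususup  (last char: 'p')
Last column: uru$uuursusop
Original string S is at sorted index 3

Answer: uru$uuursusop
3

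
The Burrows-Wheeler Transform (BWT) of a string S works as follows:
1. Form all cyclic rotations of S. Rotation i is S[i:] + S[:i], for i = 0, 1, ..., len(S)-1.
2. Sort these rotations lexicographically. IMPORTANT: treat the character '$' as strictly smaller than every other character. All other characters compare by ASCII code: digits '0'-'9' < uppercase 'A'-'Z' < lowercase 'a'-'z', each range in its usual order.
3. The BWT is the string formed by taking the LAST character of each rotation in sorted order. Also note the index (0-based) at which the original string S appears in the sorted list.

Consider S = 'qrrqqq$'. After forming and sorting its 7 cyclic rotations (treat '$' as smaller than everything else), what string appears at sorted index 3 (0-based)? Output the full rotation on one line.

All 7 rotations (rotation i = S[i:]+S[:i]):
  rot[0] = qrrqqq$
  rot[1] = rrqqq$q
  rot[2] = rqqq$qr
  rot[3] = qqq$qrr
  rot[4] = qq$qrrq
  rot[5] = q$qrrqq
  rot[6] = $qrrqqq
Sorted (with $ < everything):
  sorted[0] = $qrrqqq
  sorted[1] = q$qrrqq
  sorted[2] = qq$qrrq
  sorted[3] = qqq$qrr
  sorted[4] = qrrqqq$
  sorted[5] = rqqq$qr
  sorted[6] = rrqqq$q
sorted[3] = qqq$qrr

Answer: qqq$qrr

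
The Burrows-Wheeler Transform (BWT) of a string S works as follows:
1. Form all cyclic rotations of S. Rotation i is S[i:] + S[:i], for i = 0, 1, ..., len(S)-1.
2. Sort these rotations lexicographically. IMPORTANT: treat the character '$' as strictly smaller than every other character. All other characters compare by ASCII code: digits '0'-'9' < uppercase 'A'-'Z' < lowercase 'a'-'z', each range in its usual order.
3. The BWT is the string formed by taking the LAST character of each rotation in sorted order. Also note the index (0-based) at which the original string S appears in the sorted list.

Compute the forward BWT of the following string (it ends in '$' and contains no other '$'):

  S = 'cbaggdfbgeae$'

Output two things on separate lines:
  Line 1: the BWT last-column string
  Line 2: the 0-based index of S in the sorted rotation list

All 13 rotations (rotation i = S[i:]+S[:i]):
  rot[0] = cbaggdfbgeae$
  rot[1] = baggdfbgeae$c
  rot[2] = aggdfbgeae$cb
  rot[3] = ggdfbgeae$cba
  rot[4] = gdfbgeae$cbag
  rot[5] = dfbgeae$cbagg
  rot[6] = fbgeae$cbaggd
  rot[7] = bgeae$cbaggdf
  rot[8] = geae$cbaggdfb
  rot[9] = eae$cbaggdfbg
  rot[10] = ae$cbaggdfbge
  rot[11] = e$cbaggdfbgea
  rot[12] = $cbaggdfbgeae
Sorted (with $ < everything):
  sorted[0] = $cbaggdfbgeae  (last char: 'e')
  sorted[1] = ae$cbaggdfbge  (last char: 'e')
  sorted[2] = aggdfbgeae$cb  (last char: 'b')
  sorted[3] = baggdfbgeae$c  (last char: 'c')
  sorted[4] = bgeae$cbaggdf  (last char: 'f')
  sorted[5] = cbaggdfbgeae$  (last char: '$')
  sorted[6] = dfbgeae$cbagg  (last char: 'g')
  sorted[7] = e$cbaggdfbgea  (last char: 'a')
  sorted[8] = eae$cbaggdfbg  (last char: 'g')
  sorted[9] = fbgeae$cbaggd  (last char: 'd')
  sorted[10] = gdfbgeae$cbag  (last char: 'g')
  sorted[11] = geae$cbaggdfb  (last char: 'b')
  sorted[12] = ggdfbgeae$cba  (last char: 'a')
Last column: eebcf$gagdgba
Original string S is at sorted index 5

Answer: eebcf$gagdgba
5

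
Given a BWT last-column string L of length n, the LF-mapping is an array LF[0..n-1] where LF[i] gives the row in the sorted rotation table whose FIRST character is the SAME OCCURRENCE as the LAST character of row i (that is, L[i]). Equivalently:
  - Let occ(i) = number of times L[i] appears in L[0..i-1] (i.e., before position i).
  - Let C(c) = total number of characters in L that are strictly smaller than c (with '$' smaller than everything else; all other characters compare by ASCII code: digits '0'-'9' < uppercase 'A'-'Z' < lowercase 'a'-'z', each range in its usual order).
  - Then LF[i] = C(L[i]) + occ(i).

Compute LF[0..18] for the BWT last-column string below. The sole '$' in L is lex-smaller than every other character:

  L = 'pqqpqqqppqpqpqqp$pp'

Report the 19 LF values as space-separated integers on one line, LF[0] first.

Char counts: '$':1, 'p':9, 'q':9
C (first-col start): C('$')=0, C('p')=1, C('q')=10
L[0]='p': occ=0, LF[0]=C('p')+0=1+0=1
L[1]='q': occ=0, LF[1]=C('q')+0=10+0=10
L[2]='q': occ=1, LF[2]=C('q')+1=10+1=11
L[3]='p': occ=1, LF[3]=C('p')+1=1+1=2
L[4]='q': occ=2, LF[4]=C('q')+2=10+2=12
L[5]='q': occ=3, LF[5]=C('q')+3=10+3=13
L[6]='q': occ=4, LF[6]=C('q')+4=10+4=14
L[7]='p': occ=2, LF[7]=C('p')+2=1+2=3
L[8]='p': occ=3, LF[8]=C('p')+3=1+3=4
L[9]='q': occ=5, LF[9]=C('q')+5=10+5=15
L[10]='p': occ=4, LF[10]=C('p')+4=1+4=5
L[11]='q': occ=6, LF[11]=C('q')+6=10+6=16
L[12]='p': occ=5, LF[12]=C('p')+5=1+5=6
L[13]='q': occ=7, LF[13]=C('q')+7=10+7=17
L[14]='q': occ=8, LF[14]=C('q')+8=10+8=18
L[15]='p': occ=6, LF[15]=C('p')+6=1+6=7
L[16]='$': occ=0, LF[16]=C('$')+0=0+0=0
L[17]='p': occ=7, LF[17]=C('p')+7=1+7=8
L[18]='p': occ=8, LF[18]=C('p')+8=1+8=9

Answer: 1 10 11 2 12 13 14 3 4 15 5 16 6 17 18 7 0 8 9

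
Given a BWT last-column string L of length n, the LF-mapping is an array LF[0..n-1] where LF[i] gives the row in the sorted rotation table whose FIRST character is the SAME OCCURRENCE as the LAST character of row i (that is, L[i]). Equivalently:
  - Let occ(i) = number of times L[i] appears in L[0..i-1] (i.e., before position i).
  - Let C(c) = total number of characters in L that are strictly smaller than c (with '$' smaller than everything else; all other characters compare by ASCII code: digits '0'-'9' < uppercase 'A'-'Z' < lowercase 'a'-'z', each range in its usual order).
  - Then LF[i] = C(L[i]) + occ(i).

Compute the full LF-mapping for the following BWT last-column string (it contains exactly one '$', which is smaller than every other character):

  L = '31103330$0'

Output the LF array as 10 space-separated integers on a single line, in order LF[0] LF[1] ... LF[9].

Char counts: '$':1, '0':3, '1':2, '3':4
C (first-col start): C('$')=0, C('0')=1, C('1')=4, C('3')=6
L[0]='3': occ=0, LF[0]=C('3')+0=6+0=6
L[1]='1': occ=0, LF[1]=C('1')+0=4+0=4
L[2]='1': occ=1, LF[2]=C('1')+1=4+1=5
L[3]='0': occ=0, LF[3]=C('0')+0=1+0=1
L[4]='3': occ=1, LF[4]=C('3')+1=6+1=7
L[5]='3': occ=2, LF[5]=C('3')+2=6+2=8
L[6]='3': occ=3, LF[6]=C('3')+3=6+3=9
L[7]='0': occ=1, LF[7]=C('0')+1=1+1=2
L[8]='$': occ=0, LF[8]=C('$')+0=0+0=0
L[9]='0': occ=2, LF[9]=C('0')+2=1+2=3

Answer: 6 4 5 1 7 8 9 2 0 3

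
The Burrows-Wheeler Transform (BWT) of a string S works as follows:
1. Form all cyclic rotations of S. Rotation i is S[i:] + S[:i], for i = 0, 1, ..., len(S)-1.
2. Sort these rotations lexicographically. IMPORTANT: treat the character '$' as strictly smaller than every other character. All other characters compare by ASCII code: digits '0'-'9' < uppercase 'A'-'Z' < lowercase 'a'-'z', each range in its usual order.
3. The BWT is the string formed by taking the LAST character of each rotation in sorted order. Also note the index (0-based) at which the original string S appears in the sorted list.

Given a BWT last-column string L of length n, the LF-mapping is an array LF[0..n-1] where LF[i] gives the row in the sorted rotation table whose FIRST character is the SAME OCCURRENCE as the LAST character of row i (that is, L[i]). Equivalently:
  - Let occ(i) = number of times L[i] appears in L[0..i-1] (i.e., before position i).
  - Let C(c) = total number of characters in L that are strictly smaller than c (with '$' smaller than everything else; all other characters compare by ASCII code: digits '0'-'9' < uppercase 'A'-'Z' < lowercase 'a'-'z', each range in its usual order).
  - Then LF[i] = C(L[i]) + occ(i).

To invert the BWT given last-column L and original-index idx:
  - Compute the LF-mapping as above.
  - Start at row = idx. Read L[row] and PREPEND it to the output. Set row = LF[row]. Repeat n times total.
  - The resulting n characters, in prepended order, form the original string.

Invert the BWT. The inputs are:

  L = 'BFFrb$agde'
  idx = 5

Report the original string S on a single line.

LF mapping: 1 2 3 9 5 0 4 8 6 7
Walk LF starting at row 5, prepending L[row]:
  step 1: row=5, L[5]='$', prepend. Next row=LF[5]=0
  step 2: row=0, L[0]='B', prepend. Next row=LF[0]=1
  step 3: row=1, L[1]='F', prepend. Next row=LF[1]=2
  step 4: row=2, L[2]='F', prepend. Next row=LF[2]=3
  step 5: row=3, L[3]='r', prepend. Next row=LF[3]=9
  step 6: row=9, L[9]='e', prepend. Next row=LF[9]=7
  step 7: row=7, L[7]='g', prepend. Next row=LF[7]=8
  step 8: row=8, L[8]='d', prepend. Next row=LF[8]=6
  step 9: row=6, L[6]='a', prepend. Next row=LF[6]=4
  step 10: row=4, L[4]='b', prepend. Next row=LF[4]=5
Reversed output: badgerFFB$

Answer: badgerFFB$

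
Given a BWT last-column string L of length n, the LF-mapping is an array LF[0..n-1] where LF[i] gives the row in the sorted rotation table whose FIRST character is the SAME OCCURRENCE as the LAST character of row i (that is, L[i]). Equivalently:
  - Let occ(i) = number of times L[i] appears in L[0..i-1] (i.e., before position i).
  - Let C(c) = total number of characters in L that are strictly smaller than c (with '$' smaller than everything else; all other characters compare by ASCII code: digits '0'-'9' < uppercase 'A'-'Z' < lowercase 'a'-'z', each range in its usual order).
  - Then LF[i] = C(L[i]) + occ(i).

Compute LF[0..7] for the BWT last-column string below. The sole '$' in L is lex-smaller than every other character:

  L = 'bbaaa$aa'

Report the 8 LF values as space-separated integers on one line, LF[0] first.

Answer: 6 7 1 2 3 0 4 5

Derivation:
Char counts: '$':1, 'a':5, 'b':2
C (first-col start): C('$')=0, C('a')=1, C('b')=6
L[0]='b': occ=0, LF[0]=C('b')+0=6+0=6
L[1]='b': occ=1, LF[1]=C('b')+1=6+1=7
L[2]='a': occ=0, LF[2]=C('a')+0=1+0=1
L[3]='a': occ=1, LF[3]=C('a')+1=1+1=2
L[4]='a': occ=2, LF[4]=C('a')+2=1+2=3
L[5]='$': occ=0, LF[5]=C('$')+0=0+0=0
L[6]='a': occ=3, LF[6]=C('a')+3=1+3=4
L[7]='a': occ=4, LF[7]=C('a')+4=1+4=5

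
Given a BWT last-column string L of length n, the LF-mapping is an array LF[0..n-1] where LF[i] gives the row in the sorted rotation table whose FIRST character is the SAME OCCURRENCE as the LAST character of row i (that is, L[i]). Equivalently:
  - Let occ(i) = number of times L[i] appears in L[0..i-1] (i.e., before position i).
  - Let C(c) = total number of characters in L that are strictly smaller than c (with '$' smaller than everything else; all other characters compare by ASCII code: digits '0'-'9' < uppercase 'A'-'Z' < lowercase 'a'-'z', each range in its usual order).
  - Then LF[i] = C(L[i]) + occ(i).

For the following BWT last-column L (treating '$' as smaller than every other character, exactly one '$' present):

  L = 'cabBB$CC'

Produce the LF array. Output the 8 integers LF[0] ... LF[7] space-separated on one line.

Char counts: '$':1, 'B':2, 'C':2, 'a':1, 'b':1, 'c':1
C (first-col start): C('$')=0, C('B')=1, C('C')=3, C('a')=5, C('b')=6, C('c')=7
L[0]='c': occ=0, LF[0]=C('c')+0=7+0=7
L[1]='a': occ=0, LF[1]=C('a')+0=5+0=5
L[2]='b': occ=0, LF[2]=C('b')+0=6+0=6
L[3]='B': occ=0, LF[3]=C('B')+0=1+0=1
L[4]='B': occ=1, LF[4]=C('B')+1=1+1=2
L[5]='$': occ=0, LF[5]=C('$')+0=0+0=0
L[6]='C': occ=0, LF[6]=C('C')+0=3+0=3
L[7]='C': occ=1, LF[7]=C('C')+1=3+1=4

Answer: 7 5 6 1 2 0 3 4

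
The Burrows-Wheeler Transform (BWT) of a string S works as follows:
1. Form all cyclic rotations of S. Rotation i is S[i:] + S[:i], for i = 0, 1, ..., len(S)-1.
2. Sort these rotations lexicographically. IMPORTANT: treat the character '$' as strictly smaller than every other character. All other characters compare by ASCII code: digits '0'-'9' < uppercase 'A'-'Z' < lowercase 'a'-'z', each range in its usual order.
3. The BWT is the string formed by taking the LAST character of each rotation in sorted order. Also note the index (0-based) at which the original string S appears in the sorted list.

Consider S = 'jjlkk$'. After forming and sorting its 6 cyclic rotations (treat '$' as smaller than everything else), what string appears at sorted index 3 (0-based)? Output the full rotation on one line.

All 6 rotations (rotation i = S[i:]+S[:i]):
  rot[0] = jjlkk$
  rot[1] = jlkk$j
  rot[2] = lkk$jj
  rot[3] = kk$jjl
  rot[4] = k$jjlk
  rot[5] = $jjlkk
Sorted (with $ < everything):
  sorted[0] = $jjlkk
  sorted[1] = jjlkk$
  sorted[2] = jlkk$j
  sorted[3] = k$jjlk
  sorted[4] = kk$jjl
  sorted[5] = lkk$jj
sorted[3] = k$jjlk

Answer: k$jjlk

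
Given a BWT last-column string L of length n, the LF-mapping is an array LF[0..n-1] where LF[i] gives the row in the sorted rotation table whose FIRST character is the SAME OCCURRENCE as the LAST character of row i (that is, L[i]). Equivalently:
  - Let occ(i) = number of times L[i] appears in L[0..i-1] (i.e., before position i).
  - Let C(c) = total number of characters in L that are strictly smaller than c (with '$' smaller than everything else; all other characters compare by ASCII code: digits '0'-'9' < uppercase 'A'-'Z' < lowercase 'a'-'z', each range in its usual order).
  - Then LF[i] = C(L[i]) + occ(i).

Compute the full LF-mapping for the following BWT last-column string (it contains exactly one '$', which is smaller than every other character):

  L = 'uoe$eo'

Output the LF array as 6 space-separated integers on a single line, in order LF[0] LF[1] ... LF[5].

Char counts: '$':1, 'e':2, 'o':2, 'u':1
C (first-col start): C('$')=0, C('e')=1, C('o')=3, C('u')=5
L[0]='u': occ=0, LF[0]=C('u')+0=5+0=5
L[1]='o': occ=0, LF[1]=C('o')+0=3+0=3
L[2]='e': occ=0, LF[2]=C('e')+0=1+0=1
L[3]='$': occ=0, LF[3]=C('$')+0=0+0=0
L[4]='e': occ=1, LF[4]=C('e')+1=1+1=2
L[5]='o': occ=1, LF[5]=C('o')+1=3+1=4

Answer: 5 3 1 0 2 4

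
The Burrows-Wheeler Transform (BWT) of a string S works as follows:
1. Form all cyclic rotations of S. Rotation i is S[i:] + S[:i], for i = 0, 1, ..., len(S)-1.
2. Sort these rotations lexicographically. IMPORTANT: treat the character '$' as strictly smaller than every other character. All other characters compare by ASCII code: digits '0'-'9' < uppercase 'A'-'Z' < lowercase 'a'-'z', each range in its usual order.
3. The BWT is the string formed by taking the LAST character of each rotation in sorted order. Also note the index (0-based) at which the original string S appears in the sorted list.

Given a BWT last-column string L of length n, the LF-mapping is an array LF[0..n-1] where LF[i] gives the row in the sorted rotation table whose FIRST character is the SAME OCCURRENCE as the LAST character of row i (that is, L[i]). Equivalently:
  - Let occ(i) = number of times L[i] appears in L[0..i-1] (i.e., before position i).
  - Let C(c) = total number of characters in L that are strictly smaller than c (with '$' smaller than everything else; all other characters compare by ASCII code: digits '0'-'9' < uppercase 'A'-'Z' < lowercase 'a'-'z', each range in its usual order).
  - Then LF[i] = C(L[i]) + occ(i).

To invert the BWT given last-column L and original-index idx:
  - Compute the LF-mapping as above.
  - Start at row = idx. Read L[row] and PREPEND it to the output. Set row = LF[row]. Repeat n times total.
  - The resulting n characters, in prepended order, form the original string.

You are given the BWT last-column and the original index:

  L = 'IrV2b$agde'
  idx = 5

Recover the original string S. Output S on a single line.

LF mapping: 2 9 3 1 5 0 4 8 6 7
Walk LF starting at row 5, prepending L[row]:
  step 1: row=5, L[5]='$', prepend. Next row=LF[5]=0
  step 2: row=0, L[0]='I', prepend. Next row=LF[0]=2
  step 3: row=2, L[2]='V', prepend. Next row=LF[2]=3
  step 4: row=3, L[3]='2', prepend. Next row=LF[3]=1
  step 5: row=1, L[1]='r', prepend. Next row=LF[1]=9
  step 6: row=9, L[9]='e', prepend. Next row=LF[9]=7
  step 7: row=7, L[7]='g', prepend. Next row=LF[7]=8
  step 8: row=8, L[8]='d', prepend. Next row=LF[8]=6
  step 9: row=6, L[6]='a', prepend. Next row=LF[6]=4
  step 10: row=4, L[4]='b', prepend. Next row=LF[4]=5
Reversed output: badger2VI$

Answer: badger2VI$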